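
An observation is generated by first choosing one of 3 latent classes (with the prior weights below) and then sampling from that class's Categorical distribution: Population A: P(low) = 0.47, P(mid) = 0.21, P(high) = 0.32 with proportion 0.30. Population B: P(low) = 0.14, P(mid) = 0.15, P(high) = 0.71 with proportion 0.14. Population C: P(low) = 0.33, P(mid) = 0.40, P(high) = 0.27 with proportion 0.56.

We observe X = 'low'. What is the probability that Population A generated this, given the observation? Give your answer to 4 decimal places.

0.4082

By Bayes' theorem, P(k | x) = π_k f_k(x) / Σ_j π_j f_j(x).
Component likelihoods at x = 'low':
  f_A = 0.47
  f_B = 0.14
  f_C = 0.33
Unnormalised posteriors:
  π_A·f_A = 0.30 × 0.47 = 0.141
  π_B·f_B = 0.14 × 0.14 = 0.0196
  π_C·f_C = 0.56 × 0.33 = 0.1848
Marginal: 0.141 + 0.0196 + 0.1848 = 0.3454
So the posterior for Population A is 0.141 / 0.3454 ≈ 0.4082.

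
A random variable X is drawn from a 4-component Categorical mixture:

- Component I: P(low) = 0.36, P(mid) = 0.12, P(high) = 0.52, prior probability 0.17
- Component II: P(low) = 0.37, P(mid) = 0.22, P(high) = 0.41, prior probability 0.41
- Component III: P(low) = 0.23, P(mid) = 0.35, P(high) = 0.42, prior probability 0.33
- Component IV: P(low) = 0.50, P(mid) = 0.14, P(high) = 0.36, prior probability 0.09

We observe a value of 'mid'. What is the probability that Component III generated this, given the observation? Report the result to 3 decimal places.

Posterior ∝ prior × likelihood, so P(k | x) ∝ P(Z=k) f_k(x); normalise over all components.
Component likelihoods at x = 'mid':
  f_I = 0.12
  f_II = 0.22
  f_III = 0.35
  f_IV = 0.14
Prior × likelihood for each component:
  P(Z=I)·f_I = 0.17 × 0.12 = 0.0204
  P(Z=II)·f_II = 0.41 × 0.22 = 0.0902
  P(Z=III)·f_III = 0.33 × 0.35 = 0.1155
  P(Z=IV)·f_IV = 0.09 × 0.14 = 0.0126
Denominator: 0.0204 + 0.0902 + 0.1155 + 0.0126 = 0.2387
P(Component III | x) = 0.1155 / 0.2387 ≈ 0.484

0.484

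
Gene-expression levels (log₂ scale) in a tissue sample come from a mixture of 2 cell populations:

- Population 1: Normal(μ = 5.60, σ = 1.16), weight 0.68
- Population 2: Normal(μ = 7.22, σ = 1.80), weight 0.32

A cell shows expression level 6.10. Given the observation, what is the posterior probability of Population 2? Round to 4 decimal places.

Apply Bayes' rule: the posterior for each component is proportional to its prior times its likelihood at x.
Component likelihoods at x = 6.10:
  f_1 = 0.313407
  f_2 = 0.182628
Multiply by the mixture weights:
  π_1·f_1 = 0.68 × 0.313407 = 0.213116
  π_2·f_2 = 0.32 × 0.182628 = 0.0584409
Sum: 0.213116 + 0.0584409 = 0.271557
P(Population 2 | x) = 0.0584409 / 0.271557 ≈ 0.2152

0.2152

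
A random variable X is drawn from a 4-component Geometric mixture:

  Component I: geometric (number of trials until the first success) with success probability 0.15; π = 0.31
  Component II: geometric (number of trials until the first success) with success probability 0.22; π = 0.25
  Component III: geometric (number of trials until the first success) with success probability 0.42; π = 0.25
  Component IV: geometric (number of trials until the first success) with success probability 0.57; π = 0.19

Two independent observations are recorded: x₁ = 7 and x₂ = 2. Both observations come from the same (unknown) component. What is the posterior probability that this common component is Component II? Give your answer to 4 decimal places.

0.3862

The responsibility of component k is π_k f_k(x) divided by Σ_j π_j f_j(x).
Since both observations come from the same component, the likelihood for component k is f_k(x₁)·f_k(x₂).
  p_I = [0.15·(1−0.15)^6 = 0.15·0.37715 = 0.0565724] × [0.1275] = 0.00721298
  p_II = [0.22·(1−0.22)^6 = 0.22·0.2252 = 0.0495439] × [0.1716] = 0.00850174
  p_III = [0.42·(1−0.42)^6 = 0.42·0.0380687 = 0.0159889] × [0.2436] = 0.00389488
  p_IV = [0.57·(1−0.57)^6 = 0.57·0.00632136 = 0.00360318] × [0.2451] = 0.000883139
Weight by the priors:
  π_I·p_I = 0.31 × 0.00721298 = 0.00223603
  π_II·p_II = 0.25 × 0.00850174 = 0.00212543
  π_III·p_III = 0.25 × 0.00389488 = 0.000973721
  π_IV·p_IV = 0.19 × 0.000883139 = 0.000167796
Denominator: 0.00223603 + 0.00212543 + 0.000973721 + 0.000167796 = 0.00550298
Responsibility of Component II: 0.00212543 / 0.00550298 ≈ 0.3862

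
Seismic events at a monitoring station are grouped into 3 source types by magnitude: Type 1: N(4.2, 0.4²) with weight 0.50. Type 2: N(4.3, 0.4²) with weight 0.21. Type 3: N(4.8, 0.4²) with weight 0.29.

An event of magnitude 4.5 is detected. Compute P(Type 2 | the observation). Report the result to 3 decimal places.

0.237

By Bayes' theorem, P(k | x) = π_k f_k(x) / Σ_j π_j f_j(x).
Component likelihoods at x = 4.5:
  f_1 = (1/(0.4·√(2π)))·exp(−(4.5−4.2)²/(2·0.4²)) = 0.997356·exp(-0.28125) = 0.752844
  f_2 = (1/(0.4·√(2π)))·exp(−(4.5−4.3)²/(2·0.4²)) = 0.997356·exp(-0.12500) = 0.880163
  f_3 = (1/(0.4·√(2π)))·exp(−(4.5−4.8)²/(2·0.4²)) = 0.997356·exp(-0.28125) = 0.752844
Multiply by the mixture weights:
  π_1·f_1 = 0.50 × 0.752844 = 0.376422
  π_2·f_2 = 0.21 × 0.880163 = 0.184834
  π_3·f_3 = 0.29 × 0.752844 = 0.218325
Evidence: 0.376422 + 0.184834 + 0.218325 = 0.779581
So the posterior for Type 2 is 0.184834 / 0.779581 ≈ 0.237.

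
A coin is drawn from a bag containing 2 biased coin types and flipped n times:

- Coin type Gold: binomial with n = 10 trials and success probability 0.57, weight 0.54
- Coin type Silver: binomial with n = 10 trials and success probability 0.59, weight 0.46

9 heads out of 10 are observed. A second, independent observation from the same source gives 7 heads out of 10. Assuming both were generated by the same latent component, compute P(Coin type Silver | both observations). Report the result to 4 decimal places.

By Bayes' theorem, P(k | x) = π_k f_k(x) / Σ_j π_j f_j(x).
Since both observations come from the same component, the likelihood for component k is f_k(x₁)·f_k(x₂).
  p_Gold = [C(10,9)·0.57^9·0.43^1 = 10·0.00635146·0.43 = 0.0273113] × [0.186514] = 0.00509393
  p_Silver = [C(10,9)·0.59^9·0.41^1 = 10·0.008663·0.41 = 0.0355183] × [0.205824] = 0.00731053
Multiply by the mixture weights:
  π_Gold·p_Gold = 0.54 × 0.00509393 = 0.00275072
  π_Silver·p_Silver = 0.46 × 0.00731053 = 0.00336284
Evidence: 0.00275072 + 0.00336284 = 0.00611356
P(Coin type Silver | x₁,x₂) = 0.00336284 / 0.00611356 ≈ 0.5501

0.5501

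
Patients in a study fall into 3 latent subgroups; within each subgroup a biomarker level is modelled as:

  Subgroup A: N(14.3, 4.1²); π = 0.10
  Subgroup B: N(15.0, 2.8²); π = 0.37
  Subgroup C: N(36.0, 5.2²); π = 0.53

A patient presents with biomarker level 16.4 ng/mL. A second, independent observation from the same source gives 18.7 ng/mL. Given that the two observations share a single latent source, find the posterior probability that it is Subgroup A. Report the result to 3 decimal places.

P(component k | x) = w_k·f_k(x) / marginal(x), where marginal(x) = Σ_j w_j·f_j(x).
Since both observations come from the same component, the likelihood for component k is f_k(x₁)·f_k(x₂).
  L_A = [(1/(4.1·√(2π)))·exp(−(16.4−14.3)²/(2·4.1²)) = 0.097303·exp(-0.13117) = 0.0853412] × [0.0547065] = 0.00466872
  L_B = [(1/(2.8·√(2π)))·exp(−(16.4−15.0)²/(2·2.8²)) = 0.142479·exp(-0.12500) = 0.125738] × [0.059508] = 0.00748239
  L_C = [(1/(5.2·√(2π)))·exp(−(16.4−36.0)²/(2·5.2²)) = 0.076720·exp(-7.10355) = 6.30774e-05] × [0.000302992] = 1.91119e-08
Unnormalised posteriors:
  w_A·L_A = 0.10 × 0.00466872 = 0.000466872
  w_B·L_B = 0.37 × 0.00748239 = 0.00276849
  w_C·L_C = 0.53 × 1.91119e-08 = 1.01293e-08
Denominator: 0.000466872 + 0.00276849 + 1.01293e-08 = 0.00323537
So the posterior for Subgroup A is 0.000466872 / 0.00323537 ≈ 0.144.

0.144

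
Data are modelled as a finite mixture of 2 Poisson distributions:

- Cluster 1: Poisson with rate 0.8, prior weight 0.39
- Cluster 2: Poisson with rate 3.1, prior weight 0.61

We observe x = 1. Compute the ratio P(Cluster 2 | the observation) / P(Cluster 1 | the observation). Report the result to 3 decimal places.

0.608

The posterior odds equal the prior odds times the likelihood ratio: (P(Z=i)/P(Z=j))·(f_i(x)/f_j(x)).
Poisson probabilities:
  p_1 = e^(−0.8)·0.8^1/1! = 0.359463
  p_2 = e^(−3.1)·3.1^1/1! = 0.139653
Odds = (0.61/0.39) × (0.139653/0.359463) = 1.5641 × 0.388503 ≈ 0.608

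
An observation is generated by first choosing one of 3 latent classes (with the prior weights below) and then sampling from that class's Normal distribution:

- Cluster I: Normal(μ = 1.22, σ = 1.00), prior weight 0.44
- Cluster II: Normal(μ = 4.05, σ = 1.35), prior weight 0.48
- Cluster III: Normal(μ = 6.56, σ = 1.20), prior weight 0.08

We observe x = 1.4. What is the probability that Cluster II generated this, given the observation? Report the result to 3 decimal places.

Apply Bayes' rule: the posterior for each component is proportional to its prior times its likelihood at x.
Component likelihoods at x = 1.4:
  p_I = (1/(1.00·√(2π)))·exp(−(1.4−1.22)²/(2·1.00²)) = 0.398942·exp(-0.01620) = 0.392531
  p_II = (1/(1.35·√(2π)))·exp(−(1.4−4.05)²/(2·1.35²)) = 0.295513·exp(-1.92661) = 0.0430387
  p_III = (1/(1.20·√(2π)))·exp(−(1.4−6.56)²/(2·1.20²)) = 0.332452·exp(-9.24500) = 3.21127e-05
Unnormalised posteriors:
  P(Z=I)·p_I = 0.44 × 0.392531 = 0.172714
  P(Z=II)·p_II = 0.48 × 0.0430387 = 0.0206586
  P(Z=III)·p_III = 0.08 × 3.21127e-05 = 2.56901e-06
Normaliser: 0.172714 + 0.0206586 + 2.56901e-06 = 0.193375
P(Cluster II | data) ≈ 0.107

0.107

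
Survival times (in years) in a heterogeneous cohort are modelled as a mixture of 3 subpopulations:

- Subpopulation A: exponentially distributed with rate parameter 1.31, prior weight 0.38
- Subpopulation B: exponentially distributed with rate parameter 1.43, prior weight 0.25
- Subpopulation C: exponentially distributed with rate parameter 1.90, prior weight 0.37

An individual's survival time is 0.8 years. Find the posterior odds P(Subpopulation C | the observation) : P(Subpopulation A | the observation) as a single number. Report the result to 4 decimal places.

The posterior odds equal the prior odds times the likelihood ratio: (P(Z=i)/P(Z=j))·(f_i(x)/f_j(x)).
Component likelihoods at x = 0.8 years:
  p_A = 1.31·e^(−1.31·0.8) = 1.31·e^(−1.0480) = 0.459336
  p_B = 1.43·e^(−1.43·0.8) = 1.43·e^(−1.1440) = 0.455515
  p_C = 1.90·e^(−1.90·0.8) = 1.90·e^(−1.5200) = 0.415553
0.153754 / 0.174548 ≈ 0.8809

0.8809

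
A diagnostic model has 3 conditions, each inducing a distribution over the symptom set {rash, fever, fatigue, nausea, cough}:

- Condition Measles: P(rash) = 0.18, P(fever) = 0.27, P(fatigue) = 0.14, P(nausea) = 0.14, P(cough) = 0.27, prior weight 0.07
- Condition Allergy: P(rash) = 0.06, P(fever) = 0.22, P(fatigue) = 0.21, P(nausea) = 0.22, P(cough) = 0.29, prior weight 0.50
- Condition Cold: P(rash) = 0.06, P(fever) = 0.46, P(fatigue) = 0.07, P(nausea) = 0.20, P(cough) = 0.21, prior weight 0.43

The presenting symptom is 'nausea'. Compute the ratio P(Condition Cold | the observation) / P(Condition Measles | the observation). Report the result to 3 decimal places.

8.776

Only the two components matter; the odds are (π_i f_i(x)) / (π_j f_j(x)).
Evaluate each component's likelihood at the observed value:
  L_Measles = P(nausea | comp) = 0.14
  L_Allergy = P(nausea | comp) = 0.22
  L_Cold = P(nausea | comp) = 0.20
Odds = (0.43/0.07) × (0.2/0.14) = 6.14286 × 1.42857 ≈ 8.776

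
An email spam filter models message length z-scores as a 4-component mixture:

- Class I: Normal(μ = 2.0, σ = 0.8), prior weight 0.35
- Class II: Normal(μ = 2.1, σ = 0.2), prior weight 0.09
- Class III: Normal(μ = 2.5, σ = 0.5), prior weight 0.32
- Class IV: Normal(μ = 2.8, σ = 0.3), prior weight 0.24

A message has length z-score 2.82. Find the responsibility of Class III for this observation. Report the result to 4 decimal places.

By Bayes' theorem, P(k | x) = P(Z=k) f_k(x) / Σ_j P(Z=j) f_j(x).
Evaluate each component's likelihood at the observed value:
  f_I = 0.294903
  f_II = 0.00305951
  f_III = 0.650125
  f_IV = 1.32686
Prior × likelihood for each component:
  P(Z=I)·f_I = 0.35 × 0.294903 = 0.103216
  P(Z=II)·f_II = 0.09 × 0.00305951 = 0.000275356
  P(Z=III)·f_III = 0.32 × 0.650125 = 0.20804
  P(Z=IV)·f_IV = 0.24 × 1.32686 = 0.318445
Marginal: 0.103216 + 0.000275356 + 0.20804 + 0.318445 = 0.629977
P(Class III | 2.82) ≈ 0.3302

0.3302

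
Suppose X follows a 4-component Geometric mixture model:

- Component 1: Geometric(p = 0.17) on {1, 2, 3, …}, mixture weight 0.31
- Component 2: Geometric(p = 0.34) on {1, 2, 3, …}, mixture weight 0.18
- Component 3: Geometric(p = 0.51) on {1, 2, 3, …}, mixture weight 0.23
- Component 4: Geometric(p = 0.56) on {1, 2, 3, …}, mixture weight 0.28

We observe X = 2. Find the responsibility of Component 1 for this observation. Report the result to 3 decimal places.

0.208

P(component k | x) = w_k·f_k(x) / marginal(x), where marginal(x) = Σ_j w_j·f_j(x).
Evaluate each component's likelihood at the observed value:
  p_1 = 0.1411
  p_2 = 0.2244
  p_3 = 0.2499
  p_4 = 0.2464
Weight by the priors:
  w_1·p_1 = 0.31 × 0.1411 = 0.043741
  w_2·p_2 = 0.18 × 0.2244 = 0.040392
  w_3·p_3 = 0.23 × 0.2499 = 0.057477
  w_4·p_4 = 0.28 × 0.2464 = 0.068992
Sum: 0.043741 + 0.040392 + 0.057477 + 0.068992 = 0.210602
P(Component 1 | the observation) ≈ 0.208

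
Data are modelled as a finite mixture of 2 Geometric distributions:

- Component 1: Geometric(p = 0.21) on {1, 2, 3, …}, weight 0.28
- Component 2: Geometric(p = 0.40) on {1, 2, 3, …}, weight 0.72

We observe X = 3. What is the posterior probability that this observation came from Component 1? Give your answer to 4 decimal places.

0.2614

Apply Bayes' rule: the posterior for each component is proportional to its prior times its likelihood at x.
Component likelihoods at x = 3:
  L_1 = 0.131061
  L_2 = 0.144
Prior × likelihood for each component:
  π_1·L_1 = 0.28 × 0.131061 = 0.0366971
  π_2·L_2 = 0.72 × 0.144 = 0.10368
Denominator: 0.0366971 + 0.10368 = 0.140377
Responsibility of Component 1: 0.0366971 / 0.140377 ≈ 0.2614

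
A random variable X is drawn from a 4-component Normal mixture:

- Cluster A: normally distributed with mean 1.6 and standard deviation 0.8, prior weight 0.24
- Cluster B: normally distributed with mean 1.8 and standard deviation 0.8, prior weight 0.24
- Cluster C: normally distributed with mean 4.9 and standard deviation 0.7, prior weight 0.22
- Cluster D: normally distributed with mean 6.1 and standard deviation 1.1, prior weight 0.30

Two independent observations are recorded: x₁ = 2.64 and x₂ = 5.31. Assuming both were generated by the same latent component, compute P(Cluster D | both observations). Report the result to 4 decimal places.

0.3956

Posterior ∝ prior × likelihood, so P(k | x) ∝ π_k f_k(x); normalise over all components.
Since both observations come from the same component, the likelihood for component k is f_k(x₁)·f_k(x₂).
  f_A = [(1/(0.8·√(2π)))·exp(−(2.64−1.6)²/(2·0.8²)) = 0.498678·exp(-0.84500) = 0.214211] × [1.06601e-05] = 2.28352e-06
  f_B = [(1/(0.8·√(2π)))·exp(−(2.64−1.8)²/(2·0.8²)) = 0.498678·exp(-0.55125) = 0.287353] × [3.29383e-05] = 9.46492e-06
  f_C = [(1/(0.7·√(2π)))·exp(−(2.64−4.9)²/(2·0.7²)) = 0.569918·exp(-5.21184) = 0.00310699] × [0.480084] = 0.00149162
  f_D = [(1/(1.1·√(2π)))·exp(−(2.64−6.1)²/(2·1.1²)) = 0.362675·exp(-4.94694) = 0.00257684] × [0.280231] = 0.000722111
Weight by the priors:
  π_A·f_A = 0.24 × 2.28352e-06 = 5.48044e-07
  π_B·f_B = 0.24 × 9.46492e-06 = 2.27158e-06
  π_C·f_C = 0.22 × 0.00149162 = 0.000328156
  π_D·f_D = 0.30 × 0.000722111 = 0.000216633
Denominator: 5.48044e-07 + 2.27158e-06 + 0.000328156 + 0.000216633 = 0.000547609
P(Cluster D | x₁,x₂) ≈ 0.3956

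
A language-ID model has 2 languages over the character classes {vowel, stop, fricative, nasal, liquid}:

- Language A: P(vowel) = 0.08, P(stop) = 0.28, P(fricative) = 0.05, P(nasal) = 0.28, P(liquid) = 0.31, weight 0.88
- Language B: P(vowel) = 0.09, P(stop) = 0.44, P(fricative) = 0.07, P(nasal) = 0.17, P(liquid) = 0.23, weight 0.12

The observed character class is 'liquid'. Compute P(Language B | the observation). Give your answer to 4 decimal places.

By Bayes' theorem, P(k | x) = π_k f_k(x) / Σ_j π_j f_j(x).
Categorical probabilities:
  f_A = P(liquid | comp) = 0.31
  f_B = P(liquid | comp) = 0.23
Multiply by the mixture weights:
  π_A·f_A = 0.88 × 0.31 = 0.2728
  π_B·f_B = 0.12 × 0.23 = 0.0276
Sum: 0.2728 + 0.0276 = 0.3004
Responsibility of Language B: 0.0276 / 0.3004 ≈ 0.0919

0.0919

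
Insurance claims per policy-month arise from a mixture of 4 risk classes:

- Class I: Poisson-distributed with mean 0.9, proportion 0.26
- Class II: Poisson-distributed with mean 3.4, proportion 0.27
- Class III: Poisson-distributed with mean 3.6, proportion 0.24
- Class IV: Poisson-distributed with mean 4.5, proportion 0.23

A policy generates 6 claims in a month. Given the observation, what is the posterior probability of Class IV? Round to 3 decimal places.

0.429

Posterior ∝ prior × likelihood, so P(k | x) ∝ P(Z=k) f_k(x); normalise over all components.
Component likelihoods at x = 6 claims:
  L_I = 0.000300094
  L_II = 0.0716044
  L_III = 0.0826081
  L_IV = 0.12812
Prior × likelihood for each component:
  P(Z=I)·L_I = 0.26 × 0.000300094 = 7.80245e-05
  P(Z=II)·L_II = 0.27 × 0.0716044 = 0.0193332
  P(Z=III)·L_III = 0.24 × 0.0826081 = 0.0198259
  P(Z=IV)·L_IV = 0.23 × 0.12812 = 0.0294676
Marginal: 7.80245e-05 + 0.0193332 + 0.0198259 + 0.0294676 = 0.0687048
P(Class IV | data) ≈ 0.429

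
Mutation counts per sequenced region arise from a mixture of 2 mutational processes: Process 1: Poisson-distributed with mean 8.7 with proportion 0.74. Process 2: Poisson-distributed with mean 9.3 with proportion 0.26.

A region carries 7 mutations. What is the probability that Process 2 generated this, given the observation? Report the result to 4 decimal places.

By Bayes' theorem, P(k | x) = π_k f_k(x) / Σ_j π_j f_j(x).
Evaluate each component's likelihood at the observed value:
  p_1 = 0.124693
  p_2 = 0.109147
Multiply by the mixture weights:
  π_1·p_1 = 0.74 × 0.124693 = 0.0922729
  π_2·p_2 = 0.26 × 0.109147 = 0.0283782
Evidence: 0.0922729 + 0.0283782 = 0.120651
P(Process 2 | x) = 0.0283782 / 0.120651 ≈ 0.2352

0.2352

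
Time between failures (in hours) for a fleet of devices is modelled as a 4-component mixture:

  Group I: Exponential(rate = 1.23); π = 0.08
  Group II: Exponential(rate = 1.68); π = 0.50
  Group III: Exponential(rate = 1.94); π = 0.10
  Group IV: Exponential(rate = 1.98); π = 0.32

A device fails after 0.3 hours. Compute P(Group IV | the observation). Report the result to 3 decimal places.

0.338

P(component k | x) = P(Z=k)·f_k(x) / marginal(x), where marginal(x) = Σ_j P(Z=j)·f_j(x).
Exponential densities:
  p_I = 0.850453
  p_II = 1.0149
  p_III = 1.08403
  p_IV = 1.09319
Multiply by the mixture weights:
  P(Z=I)·p_I = 0.08 × 0.850453 = 0.0680363
  P(Z=II)·p_II = 0.50 × 1.0149 = 0.507452
  P(Z=III)·p_III = 0.10 × 1.08403 = 0.108403
  P(Z=IV)·p_IV = 0.32 × 1.09319 = 0.34982
Normaliser: 0.0680363 + 0.507452 + 0.108403 + 0.34982 = 1.03371
So the posterior for Group IV is 0.34982 / 1.03371 ≈ 0.338.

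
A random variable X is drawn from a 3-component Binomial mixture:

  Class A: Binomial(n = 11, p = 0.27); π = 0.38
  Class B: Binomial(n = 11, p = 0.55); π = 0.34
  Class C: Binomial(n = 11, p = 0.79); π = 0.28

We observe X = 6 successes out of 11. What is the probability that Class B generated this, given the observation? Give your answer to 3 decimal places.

0.749

P(component k | x) = P(Z=k)·f_k(x) / marginal(x), where marginal(x) = Σ_j P(Z=j)·f_j(x).
Evaluate each component's likelihood at the observed value:
  L_A = C(11,6)·0.27^6·0.73^5 = 462·0.00038742·0.207307 = 0.0371055
  L_B = C(11,6)·0.55^6·0.45^5 = 462·0.0276806·0.0184528 = 0.235983
  L_C = C(11,6)·0.79^6·0.21^5 = 462·0.243087·0.00040841 = 0.0458671
Unnormalised posteriors:
  P(Z=A)·L_A = 0.38 × 0.0371055 = 0.0141001
  P(Z=B)·L_B = 0.34 × 0.235983 = 0.0802342
  P(Z=C)·L_C = 0.28 × 0.0458671 = 0.0128428
Marginal: 0.0141001 + 0.0802342 + 0.0128428 = 0.107177
So the posterior for Class B is 0.0802342 / 0.107177 ≈ 0.749.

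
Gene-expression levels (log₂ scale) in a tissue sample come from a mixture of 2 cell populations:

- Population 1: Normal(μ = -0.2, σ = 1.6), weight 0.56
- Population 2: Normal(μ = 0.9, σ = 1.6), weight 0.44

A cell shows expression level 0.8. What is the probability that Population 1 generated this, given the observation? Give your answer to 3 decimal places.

By Bayes' theorem, P(k | x) = π_k f_k(x) / Σ_j π_j f_j(x).
Component likelihoods at x = 0.8:
  p_1 = (1/(1.6·√(2π)))·exp(−(0.8−-0.2)²/(2·1.6²)) = 0.249339·exp(-0.19531) = 0.205101
  p_2 = (1/(1.6·√(2π)))·exp(−(0.8−0.9)²/(2·1.6²)) = 0.249339·exp(-0.00195) = 0.248852
Weight by the priors:
  π_1·p_1 = 0.56 × 0.205101 = 0.114856
  π_2·p_2 = 0.44 × 0.248852 = 0.109495
Sum: 0.114856 + 0.109495 = 0.224351
P(Population 1 | the observation) = 0.114856 / 0.224351 ≈ 0.512

0.512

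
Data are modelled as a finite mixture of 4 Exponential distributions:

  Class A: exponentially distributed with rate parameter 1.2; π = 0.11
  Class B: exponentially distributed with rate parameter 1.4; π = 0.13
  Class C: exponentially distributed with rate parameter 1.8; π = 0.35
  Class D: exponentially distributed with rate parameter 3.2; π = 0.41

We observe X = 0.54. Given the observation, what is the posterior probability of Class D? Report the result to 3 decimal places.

0.372

By Bayes' theorem, P(k | x) = w_k f_k(x) / Σ_j w_j f_j(x).
Component likelihoods at x = 0.54:
  f_A = 1.2·e^(−1.2·0.54) = 1.2·e^(−0.6480) = 0.627709
  f_B = 1.4·e^(−1.4·0.54) = 1.4·e^(−0.7560) = 0.657357
  f_C = 1.8·e^(−1.8·0.54) = 1.8·e^(−0.9720) = 0.680986
  f_D = 3.2·e^(−3.2·0.54) = 3.2·e^(−1.7280) = 0.568446
Unnormalised posteriors:
  w_A·f_A = 0.11 × 0.627709 = 0.069048
  w_B·f_B = 0.13 × 0.657357 = 0.0854564
  w_C·f_C = 0.35 × 0.680986 = 0.238345
  w_D·f_D = 0.41 × 0.568446 = 0.233063
Evidence: 0.069048 + 0.0854564 + 0.238345 + 0.233063 = 0.625912
Responsibility of Class D: 0.233063 / 0.625912 ≈ 0.372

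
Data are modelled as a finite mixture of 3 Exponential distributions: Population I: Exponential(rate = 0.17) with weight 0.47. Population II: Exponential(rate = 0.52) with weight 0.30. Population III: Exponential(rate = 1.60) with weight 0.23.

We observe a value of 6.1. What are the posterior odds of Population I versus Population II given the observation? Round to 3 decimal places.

4.332

Since P(k|x) ∝ π_k f_k(x), the posterior odds are π_i f_i(x) / (π_j f_j(x)).
Exponential densities:
  p_I = 0.17·e^(−0.17·6.1) = 0.17·e^(−1.0370) = 0.0602678
  p_II = 0.52·e^(−0.52·6.1) = 0.52·e^(−3.1720) = 0.0217982
  p_III = 1.60·e^(−1.60·6.1) = 1.60·e^(−9.7600) = 9.23434e-05
Posterior odds = (π_I·p_I) / (π_II·p_II) = (0.47·0.0602678) / (0.30·0.0217982) = 0.0283259 / 0.00653947 ≈ 4.332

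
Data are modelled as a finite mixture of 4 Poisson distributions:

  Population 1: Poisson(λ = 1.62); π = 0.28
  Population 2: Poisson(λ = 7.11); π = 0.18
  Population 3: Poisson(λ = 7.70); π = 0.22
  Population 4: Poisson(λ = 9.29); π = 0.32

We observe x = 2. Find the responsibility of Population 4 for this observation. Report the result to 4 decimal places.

0.0158

By Bayes' theorem, P(k | x) = w_k f_k(x) / Σ_j w_j f_j(x).
Component likelihoods at x = 2:
  L_1 = 0.259683
  L_2 = 0.0206479
  L_3 = 0.0134241
  L_4 = 0.00398479
Prior × likelihood for each component:
  w_1·L_1 = 0.28 × 0.259683 = 0.0727111
  w_2·L_2 = 0.18 × 0.0206479 = 0.00371662
  w_3·L_3 = 0.22 × 0.0134241 = 0.00295329
  w_4·L_4 = 0.32 × 0.00398479 = 0.00127513
Marginal: 0.0727111 + 0.00371662 + 0.00295329 + 0.00127513 = 0.0806562
P(Population 4 | data) = 0.00127513 / 0.0806562 ≈ 0.0158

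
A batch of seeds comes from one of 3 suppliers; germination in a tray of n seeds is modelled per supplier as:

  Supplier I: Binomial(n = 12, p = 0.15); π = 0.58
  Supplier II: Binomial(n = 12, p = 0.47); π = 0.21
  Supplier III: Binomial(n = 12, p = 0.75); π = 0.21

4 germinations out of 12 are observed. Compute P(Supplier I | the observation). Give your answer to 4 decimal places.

0.5525

P(component k | x) = π_k·f_k(x) / marginal(x), where marginal(x) = Σ_j π_j·f_j(x).
Binomial probabilities:
  L_I = 0.0682844
  L_II = 0.150385
  L_III = 0.00238985
Unnormalised posteriors:
  π_I·L_I = 0.58 × 0.0682844 = 0.039605
  π_II·L_II = 0.21 × 0.150385 = 0.0315808
  π_III·L_III = 0.21 × 0.00238985 = 0.000501868
Evidence: 0.039605 + 0.0315808 + 0.000501868 = 0.0716876
So the posterior for Supplier I is 0.039605 / 0.0716876 ≈ 0.5525.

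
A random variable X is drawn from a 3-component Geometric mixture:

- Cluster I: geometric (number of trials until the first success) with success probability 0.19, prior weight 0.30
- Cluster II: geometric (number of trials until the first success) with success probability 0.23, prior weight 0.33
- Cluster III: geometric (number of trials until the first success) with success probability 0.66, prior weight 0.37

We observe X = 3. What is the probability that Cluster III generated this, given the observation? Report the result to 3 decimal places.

By Bayes' theorem, P(k | x) = w_k f_k(x) / Σ_j w_j f_j(x).
Evaluate each component's likelihood at the observed value:
  L_I = 0.19·(1−0.19)^2 = 0.19·0.6561 = 0.124659
  L_II = 0.23·(1−0.23)^2 = 0.23·0.5929 = 0.136367
  L_III = 0.66·(1−0.66)^2 = 0.66·0.1156 = 0.076296
Multiply by the mixture weights:
  w_I·L_I = 0.30 × 0.124659 = 0.0373977
  w_II·L_II = 0.33 × 0.136367 = 0.0450011
  w_III·L_III = 0.37 × 0.076296 = 0.0282295
Denominator: 0.0373977 + 0.0450011 + 0.0282295 = 0.110628
P(Cluster III | the observation) = 0.0282295 / 0.110628 ≈ 0.255

0.255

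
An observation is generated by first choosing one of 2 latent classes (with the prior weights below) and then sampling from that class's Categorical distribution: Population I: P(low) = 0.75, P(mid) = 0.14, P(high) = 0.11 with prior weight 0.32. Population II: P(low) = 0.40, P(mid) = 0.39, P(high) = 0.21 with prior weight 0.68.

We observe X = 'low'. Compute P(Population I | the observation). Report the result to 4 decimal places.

P(component k | x) = w_k·f_k(x) / marginal(x), where marginal(x) = Σ_j w_j·f_j(x).
Evaluate each component's likelihood at the observed value:
  f_I = P(low | comp) = 0.75
  f_II = P(low | comp) = 0.40
Weight by the priors:
  w_I·f_I = 0.32 × 0.75 = 0.24
  w_II·f_II = 0.68 × 0.4 = 0.272
Marginal: 0.24 + 0.272 = 0.512
So the posterior for Population I is 0.24 / 0.512 ≈ 0.4688.

0.4688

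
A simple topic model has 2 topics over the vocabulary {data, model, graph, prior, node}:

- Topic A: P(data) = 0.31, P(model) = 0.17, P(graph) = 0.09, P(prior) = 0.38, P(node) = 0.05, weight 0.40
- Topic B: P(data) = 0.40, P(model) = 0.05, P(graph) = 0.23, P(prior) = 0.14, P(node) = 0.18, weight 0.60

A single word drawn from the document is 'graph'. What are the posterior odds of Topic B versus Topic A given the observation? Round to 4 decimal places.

3.8333

Posterior odds = (P(Z=i) f_i(x)) / (P(Z=j) f_j(x)); the normalising sum cancels.
Categorical probabilities:
  L_A = P(graph | comp) = 0.09
  L_B = P(graph | comp) = 0.23
Posterior odds = (P(Z=B)·L_B) / (P(Z=A)·L_A) = (0.60·0.23) / (0.40·0.09) = 0.138 / 0.036 ≈ 3.8333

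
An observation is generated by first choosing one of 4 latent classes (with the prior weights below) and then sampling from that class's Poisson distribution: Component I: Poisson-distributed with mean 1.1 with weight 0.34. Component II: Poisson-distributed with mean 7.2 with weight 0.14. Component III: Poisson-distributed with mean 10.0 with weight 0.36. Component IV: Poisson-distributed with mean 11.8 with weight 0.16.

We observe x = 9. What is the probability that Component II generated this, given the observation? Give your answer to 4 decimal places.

The responsibility of component k is π_k f_k(x) divided by Σ_j π_j f_j(x).
Evaluate each component's likelihood at the observed value:
  f_I = e^(−1.1)·1.1^9/9! = 2.16295e-06
  f_II = e^(−7.2)·7.2^9/9! = 0.106982
  f_III = e^(−10.0)·10.0^9/9! = 0.12511
  f_IV = e^(−11.8)·11.8^9/9! = 0.0917276
Weight by the priors:
  π_I·f_I = 0.34 × 2.16295e-06 = 7.35404e-07
  π_II·f_II = 0.14 × 0.106982 = 0.0149774
  π_III·f_III = 0.36 × 0.12511 = 0.0450396
  π_IV·f_IV = 0.16 × 0.0917276 = 0.0146764
Normaliser: 7.35404e-07 + 0.0149774 + 0.0450396 + 0.0146764 = 0.0746942
Responsibility of Component II: 0.0149774 / 0.0746942 ≈ 0.2005

0.2005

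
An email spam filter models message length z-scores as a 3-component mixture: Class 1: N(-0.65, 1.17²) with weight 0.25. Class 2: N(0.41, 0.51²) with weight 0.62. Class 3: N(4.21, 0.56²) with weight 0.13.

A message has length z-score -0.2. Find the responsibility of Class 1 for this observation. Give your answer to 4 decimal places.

By Bayes' theorem, P(k | x) = P(Z=k) f_k(x) / Σ_j P(Z=j) f_j(x).
Component likelihoods at x = -0.2:
  f_1 = 0.316666
  f_2 = 0.38255
  f_3 = 2.43333e-14
Multiply by the mixture weights:
  P(Z=1)·f_1 = 0.25 × 0.316666 = 0.0791666
  P(Z=2)·f_2 = 0.62 × 0.38255 = 0.237181
  P(Z=3)·f_3 = 0.13 × 2.43333e-14 = 3.16332e-15
Evidence: 0.0791666 + 0.237181 + 3.16332e-15 = 0.316348
P(Class 1 | -0.2) ≈ 0.2503

0.2503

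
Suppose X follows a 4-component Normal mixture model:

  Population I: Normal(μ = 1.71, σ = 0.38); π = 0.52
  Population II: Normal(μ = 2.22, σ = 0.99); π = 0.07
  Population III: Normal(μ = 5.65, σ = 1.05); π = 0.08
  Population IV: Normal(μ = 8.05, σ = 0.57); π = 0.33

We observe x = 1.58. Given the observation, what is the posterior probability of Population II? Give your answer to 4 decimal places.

The responsibility of component k is π_k f_k(x) divided by Σ_j π_j f_j(x).
Evaluate each component's likelihood at the observed value:
  L_I = 0.990176
  L_II = 0.326983
  L_III = 0.000207547
  L_IV = 7.36649e-29
Weight by the priors:
  π_I·L_I = 0.52 × 0.990176 = 0.514892
  π_II·L_II = 0.07 × 0.326983 = 0.0228888
  π_III·L_III = 0.08 × 0.000207547 = 1.66037e-05
  π_IV·L_IV = 0.33 × 7.36649e-29 = 2.43094e-29
Denominator: 0.514892 + 0.0228888 + 1.66037e-05 + 2.43094e-29 = 0.537797
P(Population II | data) = 0.0228888 / 0.537797 ≈ 0.0426

0.0426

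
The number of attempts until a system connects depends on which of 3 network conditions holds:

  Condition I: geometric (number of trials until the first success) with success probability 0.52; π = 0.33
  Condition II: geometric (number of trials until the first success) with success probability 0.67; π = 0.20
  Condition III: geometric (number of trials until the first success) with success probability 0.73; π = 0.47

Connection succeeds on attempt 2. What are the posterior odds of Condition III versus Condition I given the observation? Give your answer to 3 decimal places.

Since P(k|x) ∝ π_k f_k(x), the posterior odds are π_i f_i(x) / (π_j f_j(x)).
Component likelihoods at x = 2:
  f_I = 0.52·(1−0.52)^1 = 0.52·0.48 = 0.2496
  f_II = 0.67·(1−0.67)^1 = 0.67·0.33 = 0.2211
  f_III = 0.73·(1−0.73)^1 = 0.73·0.27 = 0.1971
0.092637 / 0.082368 ≈ 1.125

1.125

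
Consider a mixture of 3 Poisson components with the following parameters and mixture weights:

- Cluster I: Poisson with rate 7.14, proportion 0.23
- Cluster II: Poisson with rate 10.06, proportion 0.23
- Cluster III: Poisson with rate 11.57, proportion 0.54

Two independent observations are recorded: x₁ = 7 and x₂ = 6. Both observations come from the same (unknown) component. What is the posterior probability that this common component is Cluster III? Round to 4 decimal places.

The responsibility of component k is π_k f_k(x) divided by Σ_j π_j f_j(x).
Since both observations come from the same component, the likelihood for component k is f_k(x₁)·f_k(x₂).
  f_I = [e^(−7.14)·7.14^7/7! = 0.148797] × [0.145879] = 0.0217064
  f_II = [e^(−10.06)·10.06^7/7! = 0.0884612] × [0.0615535] = 0.0054451
  f_III = [e^(−11.57)·11.57^7/7! = 0.0520135] × [0.0314688] = 0.0016368
Multiply by the mixture weights:
  π_I·f_I = 0.23 × 0.0217064 = 0.00499248
  π_II·f_II = 0.23 × 0.0054451 = 0.00125237
  π_III·f_III = 0.54 × 0.0016368 = 0.000883873
Denominator: 0.00499248 + 0.00125237 + 0.000883873 = 0.00712873
So the posterior for Cluster III is 0.000883873 / 0.00712873 ≈ 0.1240.

0.1240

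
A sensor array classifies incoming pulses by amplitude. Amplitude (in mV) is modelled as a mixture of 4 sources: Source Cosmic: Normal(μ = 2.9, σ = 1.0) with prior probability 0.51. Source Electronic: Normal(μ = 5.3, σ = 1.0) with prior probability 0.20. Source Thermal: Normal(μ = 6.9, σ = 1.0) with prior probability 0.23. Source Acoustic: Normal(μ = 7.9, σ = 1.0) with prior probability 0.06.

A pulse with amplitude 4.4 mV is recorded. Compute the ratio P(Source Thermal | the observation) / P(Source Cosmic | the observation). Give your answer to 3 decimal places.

0.061

Since P(k|x) ∝ π_k f_k(x), the posterior odds are π_i f_i(x) / (π_j f_j(x)).
Normal densities:
  p_Cosmic = (1/(1.0·√(2π)))·exp(−(4.4−2.9)²/(2·1.0²)) = 0.398942·exp(-1.12500) = 0.129518
  p_Electronic = (1/(1.0·√(2π)))·exp(−(4.4−5.3)²/(2·1.0²)) = 0.398942·exp(-0.40500) = 0.266085
  p_Thermal = (1/(1.0·√(2π)))·exp(−(4.4−6.9)²/(2·1.0²)) = 0.398942·exp(-3.12500) = 0.0175283
  p_Acoustic = (1/(1.0·√(2π)))·exp(−(4.4−7.9)²/(2·1.0²)) = 0.398942·exp(-6.12500) = 0.000872683
0.00403151 / 0.066054 ≈ 0.061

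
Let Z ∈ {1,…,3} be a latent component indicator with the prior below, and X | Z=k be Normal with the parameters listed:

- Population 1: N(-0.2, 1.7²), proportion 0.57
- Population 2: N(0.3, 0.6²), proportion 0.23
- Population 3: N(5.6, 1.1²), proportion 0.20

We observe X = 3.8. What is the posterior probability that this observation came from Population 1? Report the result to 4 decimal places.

0.3063

By Bayes' theorem, P(k | x) = π_k f_k(x) / Σ_j π_j f_j(x).
Normal densities:
  f_1 = 0.014732
  f_2 = 2.71469e-08
  f_3 = 0.0950748
Unnormalised posteriors:
  π_1·f_1 = 0.57 × 0.014732 = 0.00839724
  π_2·f_2 = 0.23 × 2.71469e-08 = 6.24379e-09
  π_3·f_3 = 0.20 × 0.0950748 = 0.019015
Marginal: 0.00839724 + 6.24379e-09 + 0.019015 = 0.0274122
Responsibility of Population 1: 0.00839724 / 0.0274122 ≈ 0.3063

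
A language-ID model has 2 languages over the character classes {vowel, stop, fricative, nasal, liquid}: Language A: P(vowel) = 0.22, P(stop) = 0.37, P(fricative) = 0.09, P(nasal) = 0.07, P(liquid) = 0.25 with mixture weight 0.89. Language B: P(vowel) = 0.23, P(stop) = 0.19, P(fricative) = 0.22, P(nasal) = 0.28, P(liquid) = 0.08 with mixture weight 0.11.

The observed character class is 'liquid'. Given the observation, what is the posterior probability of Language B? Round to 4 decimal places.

0.0380

The responsibility of component k is w_k f_k(x) divided by Σ_j w_j f_j(x).
Categorical probabilities:
  L_A = 0.25
  L_B = 0.08
Weight by the priors:
  w_A·L_A = 0.89 × 0.25 = 0.2225
  w_B·L_B = 0.11 × 0.08 = 0.0088
Marginal: 0.2225 + 0.0088 = 0.2313
So the posterior for Language B is 0.0088 / 0.2313 ≈ 0.0380.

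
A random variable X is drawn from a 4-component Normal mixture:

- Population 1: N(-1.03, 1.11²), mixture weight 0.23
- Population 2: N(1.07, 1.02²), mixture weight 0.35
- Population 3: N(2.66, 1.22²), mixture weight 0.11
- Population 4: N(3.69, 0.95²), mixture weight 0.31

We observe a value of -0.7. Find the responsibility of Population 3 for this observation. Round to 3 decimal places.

P(component k | x) = w_k·f_k(x) / marginal(x), where marginal(x) = Σ_j w_j·f_j(x).
Evaluate each component's likelihood at the observed value:
  p_1 = 0.34387
  p_2 = 0.0867813
  p_3 = 0.00737014
  p_4 = 9.68716e-06
Weight by the priors:
  w_1·p_1 = 0.23 × 0.34387 = 0.0790901
  w_2·p_2 = 0.35 × 0.0867813 = 0.0303735
  w_3·p_3 = 0.11 × 0.00737014 = 0.000810716
  w_4·p_4 = 0.31 × 9.68716e-06 = 3.00302e-06
Denominator: 0.0790901 + 0.0303735 + 0.000810716 + 3.00302e-06 = 0.110277
P(Population 3 | -0.7) ≈ 0.007

0.007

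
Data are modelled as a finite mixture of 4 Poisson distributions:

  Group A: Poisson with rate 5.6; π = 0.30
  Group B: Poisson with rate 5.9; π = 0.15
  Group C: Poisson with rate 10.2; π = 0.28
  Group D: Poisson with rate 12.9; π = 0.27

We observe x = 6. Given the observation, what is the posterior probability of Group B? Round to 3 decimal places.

P(component k | x) = w_k·f_k(x) / marginal(x), where marginal(x) = Σ_j w_j·f_j(x).
Evaluate each component's likelihood at the observed value:
  p_A = 0.158397
  p_B = 0.160488
  p_C = 0.0581386
  p_D = 0.0159885
Prior × likelihood for each component:
  w_A·p_A = 0.30 × 0.158397 = 0.0475191
  w_B·p_B = 0.15 × 0.160488 = 0.0240732
  w_C·p_C = 0.28 × 0.0581386 = 0.0162788
  w_D·p_D = 0.27 × 0.0159885 = 0.00431689
Evidence: 0.0475191 + 0.0240732 + 0.0162788 + 0.00431689 = 0.0921879
P(Group B | data) ≈ 0.261

0.261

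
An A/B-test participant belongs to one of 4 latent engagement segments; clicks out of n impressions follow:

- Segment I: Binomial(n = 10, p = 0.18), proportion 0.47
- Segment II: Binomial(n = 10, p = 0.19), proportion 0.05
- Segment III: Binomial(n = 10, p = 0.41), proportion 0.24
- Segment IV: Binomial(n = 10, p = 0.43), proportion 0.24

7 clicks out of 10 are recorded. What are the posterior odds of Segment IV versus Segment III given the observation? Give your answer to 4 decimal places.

1.2585

The posterior odds equal the prior odds times the likelihood ratio: (π_i/π_j)·(f_i(x)/f_j(x)).
Component likelihoods at x = 7 clicks out of 10:
  f_I = C(10,7)·0.18^7·0.82^3 = 120·6.1222e-06·0.551368 = 0.00040507
  f_II = C(10,7)·0.19^7·0.81^3 = 120·8.93872e-06·0.531441 = 0.000570048
  f_III = C(10,7)·0.41^7·0.59^3 = 120·0.00194754·0.205379 = 0.0479981
  f_IV = C(10,7)·0.43^7·0.57^3 = 120·0.00271819·0.185193 = 0.0604067
Posterior odds = (π_IV·f_IV) / (π_III·f_III) = (0.24·0.0604067) / (0.24·0.0479981) = 0.0144976 / 0.0115196 ≈ 1.2585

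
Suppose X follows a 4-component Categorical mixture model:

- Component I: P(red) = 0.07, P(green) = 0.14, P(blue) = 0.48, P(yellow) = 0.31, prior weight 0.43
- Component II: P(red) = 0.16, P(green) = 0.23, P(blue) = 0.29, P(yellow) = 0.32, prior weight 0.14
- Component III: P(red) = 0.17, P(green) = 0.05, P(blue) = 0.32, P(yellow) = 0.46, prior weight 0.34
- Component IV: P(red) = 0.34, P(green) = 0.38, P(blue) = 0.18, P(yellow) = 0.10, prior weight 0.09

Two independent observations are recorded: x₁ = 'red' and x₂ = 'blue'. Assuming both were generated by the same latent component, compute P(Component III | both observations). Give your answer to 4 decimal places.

0.4115

Apply Bayes' rule: the posterior for each component is proportional to its prior times its likelihood at x.
Since both observations come from the same component, the likelihood for component k is f_k(x₁)·f_k(x₂).
  L_I = [P(red | comp) = 0.07] × [0.48] = 0.0336
  L_II = [P(red | comp) = 0.16] × [0.29] = 0.0464
  L_III = [P(red | comp) = 0.17] × [0.32] = 0.0544
  L_IV = [P(red | comp) = 0.34] × [0.18] = 0.0612
Multiply by the mixture weights:
  π_I·L_I = 0.43 × 0.0336 = 0.014448
  π_II·L_II = 0.14 × 0.0464 = 0.006496
  π_III·L_III = 0.34 × 0.0544 = 0.018496
  π_IV·L_IV = 0.09 × 0.0612 = 0.005508
Evidence: 0.014448 + 0.006496 + 0.018496 + 0.005508 = 0.044948
Responsibility of Component III: 0.018496 / 0.044948 ≈ 0.4115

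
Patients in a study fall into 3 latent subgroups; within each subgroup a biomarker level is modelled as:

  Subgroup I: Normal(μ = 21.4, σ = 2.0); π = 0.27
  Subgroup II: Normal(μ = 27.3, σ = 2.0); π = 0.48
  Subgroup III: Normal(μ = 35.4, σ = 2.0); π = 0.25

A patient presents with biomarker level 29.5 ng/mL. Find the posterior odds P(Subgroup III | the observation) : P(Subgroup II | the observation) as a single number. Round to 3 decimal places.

Only the two components matter; the odds are (π_i f_i(x)) / (π_j f_j(x)).
Component likelihoods at x = 29.5 ng/mL:
  f_I = (1/(2.0·√(2π)))·exp(−(29.5−21.4)²/(2·2.0²)) = 0.199471·exp(-8.20125) = 5.4717e-05
  f_II = (1/(2.0·√(2π)))·exp(−(29.5−27.3)²/(2·2.0²)) = 0.199471·exp(-0.60500) = 0.108926
  f_III = (1/(2.0·√(2π)))·exp(−(29.5−35.4)²/(2·2.0²)) = 0.199471·exp(-4.35125) = 0.00257132
Posterior odds = (π_III·f_III) / (π_II·f_II) = (0.25·0.00257132) / (0.48·0.108926) = 0.00064283 / 0.0522845 ≈ 0.012

0.012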